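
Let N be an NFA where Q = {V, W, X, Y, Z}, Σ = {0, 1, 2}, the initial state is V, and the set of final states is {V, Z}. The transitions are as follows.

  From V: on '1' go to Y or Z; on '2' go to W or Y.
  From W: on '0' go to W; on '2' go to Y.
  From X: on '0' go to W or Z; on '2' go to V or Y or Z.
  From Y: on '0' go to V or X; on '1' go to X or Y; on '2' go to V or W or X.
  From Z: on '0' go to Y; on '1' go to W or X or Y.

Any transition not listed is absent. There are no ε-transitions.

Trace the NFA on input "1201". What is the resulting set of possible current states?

{W, X, Y}

Start in {V}.
Read '1': {V} → {Y, Z}.
Read '2': {Y, Z} → {V, W, X}.
Read '0': {V, W, X} → {W, Z}.
Read '1': {W, Z} → {W, X, Y}.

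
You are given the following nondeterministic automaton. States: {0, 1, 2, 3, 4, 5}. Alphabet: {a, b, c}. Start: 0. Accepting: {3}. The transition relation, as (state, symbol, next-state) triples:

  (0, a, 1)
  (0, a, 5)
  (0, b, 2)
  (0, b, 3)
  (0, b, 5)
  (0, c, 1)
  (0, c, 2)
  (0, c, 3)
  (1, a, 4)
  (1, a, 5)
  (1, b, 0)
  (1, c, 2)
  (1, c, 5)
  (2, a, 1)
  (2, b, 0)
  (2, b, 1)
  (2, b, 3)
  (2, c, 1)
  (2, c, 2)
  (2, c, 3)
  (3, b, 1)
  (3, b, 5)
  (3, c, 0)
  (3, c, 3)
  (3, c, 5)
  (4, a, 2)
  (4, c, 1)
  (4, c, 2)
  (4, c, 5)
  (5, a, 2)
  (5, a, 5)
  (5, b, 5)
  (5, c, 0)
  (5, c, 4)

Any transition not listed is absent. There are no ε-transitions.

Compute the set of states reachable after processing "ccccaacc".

{0, 1, 2, 3, 4, 5}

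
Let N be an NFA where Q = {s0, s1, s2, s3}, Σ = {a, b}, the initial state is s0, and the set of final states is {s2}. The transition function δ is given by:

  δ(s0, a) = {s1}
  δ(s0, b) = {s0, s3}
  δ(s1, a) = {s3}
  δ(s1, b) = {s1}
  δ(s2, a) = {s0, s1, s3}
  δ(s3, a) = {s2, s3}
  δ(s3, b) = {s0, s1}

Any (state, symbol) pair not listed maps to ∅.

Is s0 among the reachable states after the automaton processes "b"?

Start in {s0}.
Read 'b': {s0} → {s0, s3}.
State s0 is in {s0, s3}.

Yes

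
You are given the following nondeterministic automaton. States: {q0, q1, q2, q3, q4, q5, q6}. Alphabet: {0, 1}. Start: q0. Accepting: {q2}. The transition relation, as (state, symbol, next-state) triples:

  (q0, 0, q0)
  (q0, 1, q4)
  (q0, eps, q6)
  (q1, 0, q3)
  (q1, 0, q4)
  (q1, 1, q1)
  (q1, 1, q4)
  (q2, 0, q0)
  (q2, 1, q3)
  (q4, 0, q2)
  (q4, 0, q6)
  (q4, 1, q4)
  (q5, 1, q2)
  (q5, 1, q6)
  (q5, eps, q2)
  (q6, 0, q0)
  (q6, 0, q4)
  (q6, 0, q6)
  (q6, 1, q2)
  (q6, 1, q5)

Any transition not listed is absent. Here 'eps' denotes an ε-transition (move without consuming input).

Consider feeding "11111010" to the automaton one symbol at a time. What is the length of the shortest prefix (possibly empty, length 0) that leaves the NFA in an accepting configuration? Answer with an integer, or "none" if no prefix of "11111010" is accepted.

1

Start: ε-closure({q0}) = {q0, q6}.
Read '1': q0→{q4}, q6→{q2, q5}; now {q2, q4, q5}.
None of the earlier sets intersect F, but {q2, q4, q5} does.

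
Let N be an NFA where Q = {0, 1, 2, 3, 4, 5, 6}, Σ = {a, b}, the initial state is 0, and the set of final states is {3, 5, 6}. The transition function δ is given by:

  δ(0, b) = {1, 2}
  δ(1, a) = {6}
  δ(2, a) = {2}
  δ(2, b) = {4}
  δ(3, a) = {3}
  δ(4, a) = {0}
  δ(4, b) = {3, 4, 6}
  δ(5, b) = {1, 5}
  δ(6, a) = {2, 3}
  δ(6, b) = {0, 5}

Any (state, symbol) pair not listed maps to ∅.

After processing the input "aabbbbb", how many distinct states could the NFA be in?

Start in {0}.
Read 'a': {0} → ∅.
The set is empty and remains empty for the remaining 6 symbols.
That set has 0 states.

0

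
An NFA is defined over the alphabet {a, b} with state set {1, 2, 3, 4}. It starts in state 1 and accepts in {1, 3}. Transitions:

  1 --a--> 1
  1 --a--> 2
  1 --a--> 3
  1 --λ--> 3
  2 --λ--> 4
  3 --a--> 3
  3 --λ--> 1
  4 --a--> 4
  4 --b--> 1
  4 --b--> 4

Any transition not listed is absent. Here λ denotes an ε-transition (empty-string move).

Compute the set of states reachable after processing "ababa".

Start: ε-closure({1}) = {1, 3}.
Read 'a': {1, 3} → {1, 2, 3, 4}.
Read 'b': {1, 2, 3, 4} → {1, 3, 4}.
Read 'a': {1, 3, 4} → {1, 2, 3, 4}.
Read 'b': {1, 2, 3, 4} → {1, 3, 4}.
Read 'a': {1, 3, 4} → {1, 2, 3, 4}.

{1, 2, 3, 4}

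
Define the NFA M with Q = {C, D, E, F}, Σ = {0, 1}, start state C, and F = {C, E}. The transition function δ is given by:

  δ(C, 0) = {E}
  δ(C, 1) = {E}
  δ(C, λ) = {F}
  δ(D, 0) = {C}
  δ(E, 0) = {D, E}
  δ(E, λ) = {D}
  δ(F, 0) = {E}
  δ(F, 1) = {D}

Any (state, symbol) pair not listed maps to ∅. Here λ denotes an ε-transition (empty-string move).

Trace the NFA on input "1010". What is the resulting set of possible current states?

Start: ε-closure({C}) = {C, F}.
Read '1': {C, F} → {D, E}.
Read '0': {D, E} → {C, D, E, F}.
Read '1': {C, D, E, F} → {D, E}.
Read '0': {D, E} → {C, D, E, F}.

{C, D, E, F}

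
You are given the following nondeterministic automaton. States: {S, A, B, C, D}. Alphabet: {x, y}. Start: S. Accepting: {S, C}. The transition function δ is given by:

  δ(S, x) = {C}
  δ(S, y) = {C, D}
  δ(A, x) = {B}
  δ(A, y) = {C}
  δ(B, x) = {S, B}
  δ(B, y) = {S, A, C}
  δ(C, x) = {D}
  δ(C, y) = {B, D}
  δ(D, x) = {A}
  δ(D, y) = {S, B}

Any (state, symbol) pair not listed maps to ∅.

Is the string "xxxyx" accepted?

No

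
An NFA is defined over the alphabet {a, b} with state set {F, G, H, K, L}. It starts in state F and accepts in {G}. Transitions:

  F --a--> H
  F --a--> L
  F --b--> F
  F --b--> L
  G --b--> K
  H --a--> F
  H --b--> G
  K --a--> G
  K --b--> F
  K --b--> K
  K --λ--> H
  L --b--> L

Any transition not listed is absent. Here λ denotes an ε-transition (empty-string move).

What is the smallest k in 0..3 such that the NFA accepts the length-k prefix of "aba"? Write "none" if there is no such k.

2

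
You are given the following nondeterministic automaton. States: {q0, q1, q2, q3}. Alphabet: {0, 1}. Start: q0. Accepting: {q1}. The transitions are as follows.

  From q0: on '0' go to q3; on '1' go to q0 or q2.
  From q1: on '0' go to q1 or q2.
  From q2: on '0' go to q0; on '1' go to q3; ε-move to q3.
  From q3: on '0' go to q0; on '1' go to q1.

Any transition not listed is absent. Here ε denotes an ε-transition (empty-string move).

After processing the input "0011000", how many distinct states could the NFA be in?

4

Start in {q0}.
Read '0': q0→{q3}; now {q3}.
Read '0': q3→{q0}; now {q0}.
Read '1': q0→{q0, q2}; union {q0, q2}; ε-closure = {q0, q2, q3}.
Read '1': q0→{q0, q2}, q2→{q3}, q3→{q1}; now {q0, q1, q2, q3}.
Read '0': q0→{q3}, q1→{q1, q2}, q2→{q0}, q3→{q0}; now {q0, q1, q2, q3}.
Read '0': q0→{q3}, q1→{q1, q2}, q2→{q0}, q3→{q0}; now {q0, q1, q2, q3}.
Read '0': q0→{q3}, q1→{q1, q2}, q2→{q0}, q3→{q0}; now {q0, q1, q2, q3}.
That set has 4 states.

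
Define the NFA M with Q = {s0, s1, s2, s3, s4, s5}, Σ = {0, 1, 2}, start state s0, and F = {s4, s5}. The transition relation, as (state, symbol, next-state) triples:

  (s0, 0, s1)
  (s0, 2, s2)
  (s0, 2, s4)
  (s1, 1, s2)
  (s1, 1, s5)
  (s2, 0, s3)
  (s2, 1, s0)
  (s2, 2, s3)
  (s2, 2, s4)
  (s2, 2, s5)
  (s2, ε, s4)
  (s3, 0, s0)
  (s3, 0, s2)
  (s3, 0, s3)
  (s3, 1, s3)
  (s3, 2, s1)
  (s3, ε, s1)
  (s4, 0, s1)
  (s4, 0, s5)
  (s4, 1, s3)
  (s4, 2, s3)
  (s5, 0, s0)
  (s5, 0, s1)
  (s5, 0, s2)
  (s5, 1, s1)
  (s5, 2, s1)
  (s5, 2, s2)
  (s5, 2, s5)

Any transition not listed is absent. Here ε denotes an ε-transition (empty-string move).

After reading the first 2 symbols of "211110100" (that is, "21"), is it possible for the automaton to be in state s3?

Yes

Start in {s0}.
Read '2': {s0} → {s2, s4}.
Read '1': {s2, s4} → {s0, s1, s3}.
State s3 is in {s0, s1, s3}.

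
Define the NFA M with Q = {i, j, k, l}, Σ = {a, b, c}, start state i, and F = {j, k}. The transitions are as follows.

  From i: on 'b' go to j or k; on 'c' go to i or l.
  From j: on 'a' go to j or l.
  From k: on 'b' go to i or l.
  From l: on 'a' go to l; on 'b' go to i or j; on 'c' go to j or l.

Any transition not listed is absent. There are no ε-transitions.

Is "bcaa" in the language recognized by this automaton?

Start in {i}.
Read 'b': {i} → {j, k}.
Read 'c': {j, k} → ∅.
The set is empty and remains empty for the remaining 2 symbols.
The final set ∅ contains no accepting state.

No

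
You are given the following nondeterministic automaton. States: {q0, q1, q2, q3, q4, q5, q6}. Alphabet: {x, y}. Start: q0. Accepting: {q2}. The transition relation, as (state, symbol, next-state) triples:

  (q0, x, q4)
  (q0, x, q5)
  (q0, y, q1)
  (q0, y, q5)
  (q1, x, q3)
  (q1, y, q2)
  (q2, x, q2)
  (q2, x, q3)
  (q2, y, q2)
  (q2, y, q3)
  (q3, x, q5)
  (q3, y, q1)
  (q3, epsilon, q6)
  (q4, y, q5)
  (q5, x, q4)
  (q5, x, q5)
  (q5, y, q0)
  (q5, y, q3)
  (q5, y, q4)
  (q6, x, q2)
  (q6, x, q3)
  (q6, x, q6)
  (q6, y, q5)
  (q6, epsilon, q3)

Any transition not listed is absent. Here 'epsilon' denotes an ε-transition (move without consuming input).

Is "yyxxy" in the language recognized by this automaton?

Yes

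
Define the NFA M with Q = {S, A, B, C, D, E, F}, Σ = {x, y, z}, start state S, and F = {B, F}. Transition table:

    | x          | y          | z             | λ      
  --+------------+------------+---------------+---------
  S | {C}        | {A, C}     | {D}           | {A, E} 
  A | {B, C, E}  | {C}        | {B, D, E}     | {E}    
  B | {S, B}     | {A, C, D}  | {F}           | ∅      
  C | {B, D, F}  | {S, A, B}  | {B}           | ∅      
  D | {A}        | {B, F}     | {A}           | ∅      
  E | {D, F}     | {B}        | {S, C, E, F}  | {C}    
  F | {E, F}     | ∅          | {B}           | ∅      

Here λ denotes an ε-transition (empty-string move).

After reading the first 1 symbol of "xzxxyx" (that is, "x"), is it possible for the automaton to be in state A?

No

Start: ε-closure({S}) = {S, A, C, E}.
Read 'x': {S, A, C, E} → {B, C, D, E, F}.
State A is not in {B, C, D, E, F}.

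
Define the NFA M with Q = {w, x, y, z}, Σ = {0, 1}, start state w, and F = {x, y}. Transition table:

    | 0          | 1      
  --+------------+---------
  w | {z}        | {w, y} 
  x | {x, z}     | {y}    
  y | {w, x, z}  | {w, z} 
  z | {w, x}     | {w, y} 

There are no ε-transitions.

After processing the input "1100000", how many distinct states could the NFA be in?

3

Start in {w}.
Read '1': {w} → {w, y}.
Read '1': {w, y} → {w, y, z}.
Read '0': {w, y, z} → {w, x, z}.
Read '0': {w, x, z} → {w, x, z}.
Read '0': {w, x, z} → {w, x, z}.
Read '0': {w, x, z} → {w, x, z}.
Read '0': {w, x, z} → {w, x, z}.
That set has 3 states.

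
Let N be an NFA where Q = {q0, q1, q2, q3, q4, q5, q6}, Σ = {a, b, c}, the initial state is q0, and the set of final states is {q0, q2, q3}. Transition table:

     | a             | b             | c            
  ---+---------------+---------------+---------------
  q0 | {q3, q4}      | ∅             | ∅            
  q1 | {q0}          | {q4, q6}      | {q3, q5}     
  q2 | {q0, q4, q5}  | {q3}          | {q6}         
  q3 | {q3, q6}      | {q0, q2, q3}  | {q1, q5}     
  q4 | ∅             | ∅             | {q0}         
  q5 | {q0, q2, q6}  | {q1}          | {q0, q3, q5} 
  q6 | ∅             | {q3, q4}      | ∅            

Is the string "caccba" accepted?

No

Start in {q0}.
Read 'c': q0→∅; now ∅.
The set is empty and remains empty for the remaining 5 symbols.
The final set ∅ contains no accepting state.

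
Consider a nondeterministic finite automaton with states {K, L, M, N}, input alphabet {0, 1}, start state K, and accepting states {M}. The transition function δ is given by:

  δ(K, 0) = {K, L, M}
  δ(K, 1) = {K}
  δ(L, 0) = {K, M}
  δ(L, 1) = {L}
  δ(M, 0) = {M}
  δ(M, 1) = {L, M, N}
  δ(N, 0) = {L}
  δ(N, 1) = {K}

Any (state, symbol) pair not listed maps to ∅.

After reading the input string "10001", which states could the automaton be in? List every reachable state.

Start in {K}.
Read '1': K→{K}; now {K}.
Read '0': K→{K, L, M}; now {K, L, M}.
Read '0': K→{K, L, M}, L→{K, M}, M→{M}; now {K, L, M}.
Read '0': K→{K, L, M}, L→{K, M}, M→{M}; now {K, L, M}.
Read '1': K→{K}, L→{L}, M→{L, M, N}; now {K, L, M, N}.

{K, L, M, N}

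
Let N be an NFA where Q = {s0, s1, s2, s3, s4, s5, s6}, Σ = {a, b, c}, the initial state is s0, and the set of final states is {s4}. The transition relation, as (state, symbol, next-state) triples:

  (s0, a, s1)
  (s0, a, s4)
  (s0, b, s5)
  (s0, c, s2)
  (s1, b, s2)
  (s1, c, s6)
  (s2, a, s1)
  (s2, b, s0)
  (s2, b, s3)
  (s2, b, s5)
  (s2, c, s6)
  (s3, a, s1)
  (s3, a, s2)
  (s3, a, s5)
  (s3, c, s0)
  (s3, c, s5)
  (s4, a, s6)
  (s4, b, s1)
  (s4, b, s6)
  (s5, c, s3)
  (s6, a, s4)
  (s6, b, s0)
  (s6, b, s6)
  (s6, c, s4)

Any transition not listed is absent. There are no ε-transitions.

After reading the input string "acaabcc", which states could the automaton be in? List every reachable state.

{s6}

Start in {s0}.
Read 'a': s0→{s1, s4}; now {s1, s4}.
Read 'c': s1→{s6}, s4→∅; now {s6}.
Read 'a': s6→{s4}; now {s4}.
Read 'a': s4→{s6}; now {s6}.
Read 'b': s6→{s0, s6}; now {s0, s6}.
Read 'c': s0→{s2}, s6→{s4}; now {s2, s4}.
Read 'c': s2→{s6}, s4→∅; now {s6}.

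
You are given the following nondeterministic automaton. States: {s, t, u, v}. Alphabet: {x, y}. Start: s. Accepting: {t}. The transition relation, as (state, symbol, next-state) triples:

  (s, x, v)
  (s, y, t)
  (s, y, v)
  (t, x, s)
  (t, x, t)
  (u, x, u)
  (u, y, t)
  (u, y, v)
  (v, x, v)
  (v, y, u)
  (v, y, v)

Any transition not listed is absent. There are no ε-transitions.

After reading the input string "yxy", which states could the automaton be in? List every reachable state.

Start in {s}.
Read 'y': {s} → {t, v}.
Read 'x': {t, v} → {s, t, v}.
Read 'y': {s, t, v} → {t, u, v}.

{t, u, v}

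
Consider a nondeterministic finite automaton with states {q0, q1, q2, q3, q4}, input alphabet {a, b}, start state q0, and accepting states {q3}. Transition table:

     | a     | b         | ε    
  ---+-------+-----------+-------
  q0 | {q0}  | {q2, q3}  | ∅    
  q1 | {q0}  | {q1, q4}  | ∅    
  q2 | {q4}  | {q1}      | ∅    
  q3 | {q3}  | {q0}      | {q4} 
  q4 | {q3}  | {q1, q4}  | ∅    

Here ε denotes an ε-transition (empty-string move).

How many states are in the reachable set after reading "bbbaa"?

Start in {q0}.
Read 'b': q0→{q2, q3}; union {q2, q3}; ε-closure = {q2, q3, q4}.
Read 'b': q2→{q1}, q3→{q0}, q4→{q1, q4}; now {q0, q1, q4}.
Read 'b': q0→{q2, q3}, q1→{q1, q4}, q4→{q1, q4}; now {q1, q2, q3, q4}.
Read 'a': q1→{q0}, q2→{q4}, q3→{q3}, q4→{q3}; now {q0, q3, q4}.
Read 'a': q0→{q0}, q3→{q3}, q4→{q3}; union {q0, q3}; ε-closure = {q0, q3, q4}.
That set has 3 states.

3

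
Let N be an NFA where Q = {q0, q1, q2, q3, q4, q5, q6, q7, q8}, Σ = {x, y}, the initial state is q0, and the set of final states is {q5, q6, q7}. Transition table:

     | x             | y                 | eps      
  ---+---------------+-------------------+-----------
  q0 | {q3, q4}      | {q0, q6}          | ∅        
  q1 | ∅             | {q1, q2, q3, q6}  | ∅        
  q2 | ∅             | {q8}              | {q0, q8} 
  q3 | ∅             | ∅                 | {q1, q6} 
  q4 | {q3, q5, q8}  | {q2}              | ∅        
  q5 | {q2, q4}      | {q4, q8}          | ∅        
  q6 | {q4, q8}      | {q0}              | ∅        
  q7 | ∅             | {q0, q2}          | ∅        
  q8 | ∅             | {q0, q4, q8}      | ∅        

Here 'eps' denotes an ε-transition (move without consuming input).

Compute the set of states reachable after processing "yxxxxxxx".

{q0, q1, q2, q3, q4, q5, q6, q8}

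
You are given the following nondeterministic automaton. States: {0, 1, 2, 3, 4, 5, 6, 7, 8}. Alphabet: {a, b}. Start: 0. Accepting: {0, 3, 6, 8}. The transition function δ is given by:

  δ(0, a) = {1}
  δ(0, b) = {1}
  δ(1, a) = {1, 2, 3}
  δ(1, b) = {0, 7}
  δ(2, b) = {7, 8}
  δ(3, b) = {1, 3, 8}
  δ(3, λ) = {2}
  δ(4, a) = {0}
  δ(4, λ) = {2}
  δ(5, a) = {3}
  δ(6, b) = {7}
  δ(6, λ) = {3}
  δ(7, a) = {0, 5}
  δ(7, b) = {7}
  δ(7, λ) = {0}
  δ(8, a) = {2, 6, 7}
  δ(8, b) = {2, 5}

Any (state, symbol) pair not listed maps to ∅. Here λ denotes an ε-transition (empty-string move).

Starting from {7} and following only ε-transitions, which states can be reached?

{0, 7}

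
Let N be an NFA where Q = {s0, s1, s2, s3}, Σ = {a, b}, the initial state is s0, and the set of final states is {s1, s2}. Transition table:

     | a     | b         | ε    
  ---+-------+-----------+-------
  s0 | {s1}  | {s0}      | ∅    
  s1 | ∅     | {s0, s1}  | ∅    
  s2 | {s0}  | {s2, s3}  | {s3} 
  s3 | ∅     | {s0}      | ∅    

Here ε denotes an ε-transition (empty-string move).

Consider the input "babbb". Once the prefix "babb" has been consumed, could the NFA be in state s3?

Start in {s0}.
Read 'b': s0→{s0}; now {s0}.
Read 'a': s0→{s1}; now {s1}.
Read 'b': s1→{s0, s1}; now {s0, s1}.
Read 'b': s0→{s0}, s1→{s0, s1}; now {s0, s1}.
State s3 is not in {s0, s1}.

No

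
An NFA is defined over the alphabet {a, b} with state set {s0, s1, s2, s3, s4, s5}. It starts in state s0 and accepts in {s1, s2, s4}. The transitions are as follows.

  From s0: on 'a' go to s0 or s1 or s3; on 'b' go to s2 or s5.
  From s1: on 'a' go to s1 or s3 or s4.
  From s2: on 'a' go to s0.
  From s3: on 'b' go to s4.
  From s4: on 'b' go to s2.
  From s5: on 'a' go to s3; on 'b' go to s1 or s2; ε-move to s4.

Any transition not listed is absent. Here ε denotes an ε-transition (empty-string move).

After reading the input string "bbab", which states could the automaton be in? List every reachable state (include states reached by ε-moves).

Start in {s0}.
Read 'b': s0→{s2, s5}; union {s2, s5}; ε-closure = {s2, s4, s5}.
Read 'b': s2→∅, s4→{s2}, s5→{s1, s2}; now {s1, s2}.
Read 'a': s1→{s1, s3, s4}, s2→{s0}; now {s0, s1, s3, s4}.
Read 'b': s0→{s2, s5}, s1→∅, s3→{s4}, s4→{s2}; now {s2, s4, s5}.

{s2, s4, s5}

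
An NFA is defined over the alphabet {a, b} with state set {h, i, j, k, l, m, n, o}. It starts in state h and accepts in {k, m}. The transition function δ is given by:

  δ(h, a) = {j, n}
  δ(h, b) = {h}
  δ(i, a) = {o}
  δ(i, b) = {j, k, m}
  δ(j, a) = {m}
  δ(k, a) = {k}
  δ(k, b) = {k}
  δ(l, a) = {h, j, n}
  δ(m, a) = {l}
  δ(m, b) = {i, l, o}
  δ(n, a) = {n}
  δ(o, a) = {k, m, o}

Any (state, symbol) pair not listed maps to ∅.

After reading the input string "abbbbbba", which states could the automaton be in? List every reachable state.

Start in {h}.
Read 'a': {h} → {j, n}.
Read 'b': {j, n} → ∅.
The set is empty and remains empty for the remaining 6 symbols.

∅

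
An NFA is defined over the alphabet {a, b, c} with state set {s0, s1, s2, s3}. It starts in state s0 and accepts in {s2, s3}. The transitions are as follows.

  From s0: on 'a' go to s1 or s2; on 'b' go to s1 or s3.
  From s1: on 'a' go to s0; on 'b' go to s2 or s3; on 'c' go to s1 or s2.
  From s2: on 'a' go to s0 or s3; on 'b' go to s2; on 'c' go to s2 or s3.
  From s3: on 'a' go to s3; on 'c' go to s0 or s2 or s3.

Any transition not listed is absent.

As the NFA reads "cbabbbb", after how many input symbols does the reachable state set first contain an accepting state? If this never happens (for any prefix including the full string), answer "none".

Start in {s0}.
Read 'c': {s0} → ∅.
The set is empty and remains empty for the remaining 6 symbols.
No reachable set along the way intersects F.

none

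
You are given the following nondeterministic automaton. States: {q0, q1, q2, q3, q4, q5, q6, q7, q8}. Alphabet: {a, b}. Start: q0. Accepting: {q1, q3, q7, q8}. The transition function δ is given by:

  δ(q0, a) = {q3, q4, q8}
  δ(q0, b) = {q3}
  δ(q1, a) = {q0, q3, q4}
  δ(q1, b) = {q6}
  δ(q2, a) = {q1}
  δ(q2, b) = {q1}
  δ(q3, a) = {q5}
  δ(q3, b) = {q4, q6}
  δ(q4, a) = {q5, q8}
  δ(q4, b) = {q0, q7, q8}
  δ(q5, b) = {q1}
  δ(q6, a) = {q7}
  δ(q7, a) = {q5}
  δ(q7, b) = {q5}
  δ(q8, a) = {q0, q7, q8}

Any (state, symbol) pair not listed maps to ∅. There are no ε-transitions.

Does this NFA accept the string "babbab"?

No

Start in {q0}.
Read 'b': q0→{q3}; now {q3}.
Read 'a': q3→{q5}; now {q5}.
Read 'b': q5→{q1}; now {q1}.
Read 'b': q1→{q6}; now {q6}.
Read 'a': q6→{q7}; now {q7}.
Read 'b': q7→{q5}; now {q5}.
The final set {q5} contains no accepting state.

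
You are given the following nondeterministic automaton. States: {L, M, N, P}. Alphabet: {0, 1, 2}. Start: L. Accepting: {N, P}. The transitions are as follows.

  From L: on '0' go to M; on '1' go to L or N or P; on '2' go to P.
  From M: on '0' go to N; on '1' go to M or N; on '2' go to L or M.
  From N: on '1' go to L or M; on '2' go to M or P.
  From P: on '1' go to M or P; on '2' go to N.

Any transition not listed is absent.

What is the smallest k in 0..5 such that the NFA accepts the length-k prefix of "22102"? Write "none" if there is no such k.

1

Start in {L}.
Read '2': L→{P}; now {P}.
None of the earlier sets intersect F, but {P} does.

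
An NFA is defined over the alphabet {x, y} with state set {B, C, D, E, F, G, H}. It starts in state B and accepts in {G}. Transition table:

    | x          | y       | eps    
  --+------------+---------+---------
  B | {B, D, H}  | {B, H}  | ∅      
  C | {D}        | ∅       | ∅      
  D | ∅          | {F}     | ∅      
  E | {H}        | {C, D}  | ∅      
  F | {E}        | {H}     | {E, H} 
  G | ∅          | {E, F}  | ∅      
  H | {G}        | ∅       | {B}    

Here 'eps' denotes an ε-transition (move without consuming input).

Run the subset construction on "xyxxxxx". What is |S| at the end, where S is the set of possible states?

Start in {B}.
Read 'x': B→{B, D, H}; now {B, D, H}.
Read 'y': B→{B, H}, D→{F}, H→∅; union {B, F, H}; ε-closure = {B, E, F, H}.
Read 'x': B→{B, D, H}, E→{H}, F→{E}, H→{G}; now {B, D, E, G, H}.
Read 'x': B→{B, D, H}, D→∅, E→{H}, G→∅, H→{G}; now {B, D, G, H}.
Read 'x': B→{B, D, H}, D→∅, G→∅, H→{G}; now {B, D, G, H}.
Read 'x': B→{B, D, H}, D→∅, G→∅, H→{G}; now {B, D, G, H}.
Read 'x': B→{B, D, H}, D→∅, G→∅, H→{G}; now {B, D, G, H}.
That set has 4 states.

4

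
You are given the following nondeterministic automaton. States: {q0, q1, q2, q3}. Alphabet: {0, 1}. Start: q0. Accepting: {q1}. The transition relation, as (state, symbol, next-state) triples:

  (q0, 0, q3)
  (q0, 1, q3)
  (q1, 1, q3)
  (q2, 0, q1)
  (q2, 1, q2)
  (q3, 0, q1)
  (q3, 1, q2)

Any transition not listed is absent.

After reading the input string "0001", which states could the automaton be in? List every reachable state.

∅

Start in {q0}.
Read '0': {q0} → {q3}.
Read '0': {q3} → {q1}.
Read '0': {q1} → ∅.
The set is empty and remains empty for the remaining 1 symbol.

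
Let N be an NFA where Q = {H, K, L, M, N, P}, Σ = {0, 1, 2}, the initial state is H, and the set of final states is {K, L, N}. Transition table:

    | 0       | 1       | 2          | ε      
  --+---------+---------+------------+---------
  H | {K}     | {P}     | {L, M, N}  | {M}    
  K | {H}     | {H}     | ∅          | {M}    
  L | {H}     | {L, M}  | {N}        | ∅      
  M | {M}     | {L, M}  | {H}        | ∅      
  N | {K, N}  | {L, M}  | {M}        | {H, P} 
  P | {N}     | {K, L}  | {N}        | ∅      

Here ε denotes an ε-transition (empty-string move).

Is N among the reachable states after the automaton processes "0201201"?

No

Start: ε-closure({H}) = {H, M}.
Read '0': {H, M} → {K, M}.
Read '2': {K, M} → {H, M}.
Read '0': {H, M} → {K, M}.
Read '1': {K, M} → {H, L, M}.
Read '2': {H, L, M} → {H, L, M, N, P}.
Read '0': {H, L, M, N, P} → {H, K, M, N, P}.
Read '1': {H, K, M, N, P} → {H, K, L, M, P}.
State N is not in {H, K, L, M, P}.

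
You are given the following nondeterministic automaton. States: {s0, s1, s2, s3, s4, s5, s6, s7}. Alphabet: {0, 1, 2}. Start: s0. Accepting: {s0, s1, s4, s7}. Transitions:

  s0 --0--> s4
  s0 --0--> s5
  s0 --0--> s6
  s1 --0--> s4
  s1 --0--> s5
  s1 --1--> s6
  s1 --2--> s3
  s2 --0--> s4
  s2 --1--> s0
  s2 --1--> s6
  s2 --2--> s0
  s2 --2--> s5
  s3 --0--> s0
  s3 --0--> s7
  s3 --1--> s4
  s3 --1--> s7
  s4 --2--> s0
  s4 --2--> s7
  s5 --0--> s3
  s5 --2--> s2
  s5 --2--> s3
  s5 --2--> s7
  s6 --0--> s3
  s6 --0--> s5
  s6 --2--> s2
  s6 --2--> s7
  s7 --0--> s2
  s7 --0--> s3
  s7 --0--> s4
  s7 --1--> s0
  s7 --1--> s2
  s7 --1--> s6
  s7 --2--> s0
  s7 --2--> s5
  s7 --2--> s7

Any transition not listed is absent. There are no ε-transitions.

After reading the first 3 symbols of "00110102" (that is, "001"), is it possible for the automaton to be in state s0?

No

Start in {s0}.
Read '0': {s0} → {s4, s5, s6}.
Read '0': {s4, s5, s6} → {s3, s5}.
Read '1': {s3, s5} → {s4, s7}.
State s0 is not in {s4, s7}.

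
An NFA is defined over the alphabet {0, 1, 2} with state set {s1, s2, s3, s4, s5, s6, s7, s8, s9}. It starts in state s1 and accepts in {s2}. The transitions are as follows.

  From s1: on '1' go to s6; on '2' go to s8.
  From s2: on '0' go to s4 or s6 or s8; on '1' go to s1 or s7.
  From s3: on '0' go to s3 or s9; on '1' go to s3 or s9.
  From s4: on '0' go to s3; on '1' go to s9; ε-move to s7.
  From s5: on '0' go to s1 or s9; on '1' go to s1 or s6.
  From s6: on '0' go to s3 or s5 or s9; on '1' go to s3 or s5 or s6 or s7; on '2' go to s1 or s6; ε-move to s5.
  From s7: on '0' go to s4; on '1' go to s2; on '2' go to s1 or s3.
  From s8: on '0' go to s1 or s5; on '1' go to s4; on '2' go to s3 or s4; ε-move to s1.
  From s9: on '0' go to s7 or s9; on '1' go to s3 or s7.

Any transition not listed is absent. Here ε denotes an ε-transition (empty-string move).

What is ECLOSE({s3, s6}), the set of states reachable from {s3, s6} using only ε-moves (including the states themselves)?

{s3, s5, s6}

Begin with {s3, s6}.
ε-move s6 → s5; add s5.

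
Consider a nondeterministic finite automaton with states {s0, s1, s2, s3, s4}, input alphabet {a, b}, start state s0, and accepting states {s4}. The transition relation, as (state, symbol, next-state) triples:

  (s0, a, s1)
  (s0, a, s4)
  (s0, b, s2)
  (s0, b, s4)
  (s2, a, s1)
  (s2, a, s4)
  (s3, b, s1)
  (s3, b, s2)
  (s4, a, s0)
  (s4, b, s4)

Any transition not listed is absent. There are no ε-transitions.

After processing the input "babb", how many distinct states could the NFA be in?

1

Start in {s0}.
Read 'b': s0→{s2, s4}; now {s2, s4}.
Read 'a': s2→{s1, s4}, s4→{s0}; now {s0, s1, s4}.
Read 'b': s0→{s2, s4}, s1→∅, s4→{s4}; now {s2, s4}.
Read 'b': s2→∅, s4→{s4}; now {s4}.
That set has 1 state.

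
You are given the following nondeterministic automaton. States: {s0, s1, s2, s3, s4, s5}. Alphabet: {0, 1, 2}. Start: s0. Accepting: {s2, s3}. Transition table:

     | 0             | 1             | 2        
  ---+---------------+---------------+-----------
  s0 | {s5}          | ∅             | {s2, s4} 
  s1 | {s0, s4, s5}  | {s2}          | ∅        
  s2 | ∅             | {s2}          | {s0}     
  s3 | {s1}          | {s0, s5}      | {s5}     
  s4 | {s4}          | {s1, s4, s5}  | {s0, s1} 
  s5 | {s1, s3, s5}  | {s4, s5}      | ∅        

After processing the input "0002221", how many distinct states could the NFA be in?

Start in {s0}.
Read '0': s0→{s5}; now {s5}.
Read '0': s5→{s1, s3, s5}; now {s1, s3, s5}.
Read '0': s1→{s0, s4, s5}, s3→{s1}, s5→{s1, s3, s5}; now {s0, s1, s3, s4, s5}.
Read '2': s0→{s2, s4}, s1→∅, s3→{s5}, s4→{s0, s1}, s5→∅; now {s0, s1, s2, s4, s5}.
Read '2': s0→{s2, s4}, s1→∅, s2→{s0}, s4→{s0, s1}, s5→∅; now {s0, s1, s2, s4}.
Read '2': s0→{s2, s4}, s1→∅, s2→{s0}, s4→{s0, s1}; now {s0, s1, s2, s4}.
Read '1': s0→∅, s1→{s2}, s2→{s2}, s4→{s1, s4, s5}; now {s1, s2, s4, s5}.
That set has 4 states.

4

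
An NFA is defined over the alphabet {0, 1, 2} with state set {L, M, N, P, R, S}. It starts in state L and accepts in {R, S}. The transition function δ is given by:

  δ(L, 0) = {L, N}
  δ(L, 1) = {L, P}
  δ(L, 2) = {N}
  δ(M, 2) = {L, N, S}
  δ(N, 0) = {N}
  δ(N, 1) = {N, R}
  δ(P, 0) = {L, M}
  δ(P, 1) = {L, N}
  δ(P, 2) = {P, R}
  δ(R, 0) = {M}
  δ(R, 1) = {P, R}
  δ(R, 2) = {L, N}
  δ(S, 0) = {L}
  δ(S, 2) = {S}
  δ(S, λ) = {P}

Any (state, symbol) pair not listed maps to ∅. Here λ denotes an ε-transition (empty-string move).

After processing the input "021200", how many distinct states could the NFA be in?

Start in {L}.
Read '0': L→{L, N}; now {L, N}.
Read '2': L→{N}, N→∅; now {N}.
Read '1': N→{N, R}; now {N, R}.
Read '2': N→∅, R→{L, N}; now {L, N}.
Read '0': L→{L, N}, N→{N}; now {L, N}.
Read '0': L→{L, N}, N→{N}; now {L, N}.
That set has 2 states.

2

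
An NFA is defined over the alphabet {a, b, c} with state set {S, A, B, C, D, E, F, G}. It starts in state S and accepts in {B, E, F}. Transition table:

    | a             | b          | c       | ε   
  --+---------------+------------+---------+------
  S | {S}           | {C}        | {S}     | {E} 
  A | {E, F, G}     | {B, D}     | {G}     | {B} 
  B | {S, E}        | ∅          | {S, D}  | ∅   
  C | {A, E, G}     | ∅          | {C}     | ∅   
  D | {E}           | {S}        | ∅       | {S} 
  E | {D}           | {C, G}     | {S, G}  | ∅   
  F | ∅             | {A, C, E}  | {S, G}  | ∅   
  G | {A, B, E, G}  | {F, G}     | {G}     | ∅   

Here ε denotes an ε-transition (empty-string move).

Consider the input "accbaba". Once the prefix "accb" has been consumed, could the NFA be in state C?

Start: ε-closure({S}) = {S, E}.
Read 'a': {S, E} → {S, D, E}.
Read 'c': {S, D, E} → {S, E, G}.
Read 'c': {S, E, G} → {S, E, G}.
Read 'b': {S, E, G} → {C, F, G}.
State C is in {C, F, G}.

Yes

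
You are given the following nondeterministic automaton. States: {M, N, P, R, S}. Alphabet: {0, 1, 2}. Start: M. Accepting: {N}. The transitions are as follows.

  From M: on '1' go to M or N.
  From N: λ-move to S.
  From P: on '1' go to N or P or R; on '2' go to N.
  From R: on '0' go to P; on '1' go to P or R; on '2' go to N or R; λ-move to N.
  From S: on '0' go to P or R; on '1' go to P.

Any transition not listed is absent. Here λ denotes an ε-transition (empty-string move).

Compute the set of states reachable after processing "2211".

Start in {M}.
Read '2': {M} → ∅.
The set is empty and remains empty for the remaining 3 symbols.

∅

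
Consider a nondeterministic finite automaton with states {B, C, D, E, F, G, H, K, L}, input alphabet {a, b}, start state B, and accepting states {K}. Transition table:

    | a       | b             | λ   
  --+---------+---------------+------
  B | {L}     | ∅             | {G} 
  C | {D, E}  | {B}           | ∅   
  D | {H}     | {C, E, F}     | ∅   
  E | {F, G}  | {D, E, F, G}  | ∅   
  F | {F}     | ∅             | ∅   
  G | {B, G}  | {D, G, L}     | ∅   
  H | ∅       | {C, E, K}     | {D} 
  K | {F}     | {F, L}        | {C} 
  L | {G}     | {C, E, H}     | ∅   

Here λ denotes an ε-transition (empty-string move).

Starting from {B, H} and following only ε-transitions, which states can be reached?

{B, D, G, H}

Begin with {B, H}.
ε-move H → D; add D.
ε-move B → G; add G.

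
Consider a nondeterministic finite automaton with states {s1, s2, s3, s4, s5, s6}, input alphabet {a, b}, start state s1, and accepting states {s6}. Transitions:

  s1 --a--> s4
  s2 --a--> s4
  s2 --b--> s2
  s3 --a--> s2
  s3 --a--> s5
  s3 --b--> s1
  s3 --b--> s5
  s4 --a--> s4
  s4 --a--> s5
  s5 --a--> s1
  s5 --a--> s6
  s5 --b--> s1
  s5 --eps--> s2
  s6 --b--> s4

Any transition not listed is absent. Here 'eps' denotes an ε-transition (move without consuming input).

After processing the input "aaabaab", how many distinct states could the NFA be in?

Start in {s1}.
Read 'a': s1→{s4}; now {s4}.
Read 'a': s4→{s4, s5}; union {s4, s5}; ε-closure = {s2, s4, s5}.
Read 'a': s2→{s4}, s4→{s4, s5}, s5→{s1, s6}; union {s1, s4, s5, s6}; ε-closure = {s1, s2, s4, s5, s6}.
Read 'b': s1→∅, s2→{s2}, s4→∅, s5→{s1}, s6→{s4}; now {s1, s2, s4}.
Read 'a': s1→{s4}, s2→{s4}, s4→{s4, s5}; union {s4, s5}; ε-closure = {s2, s4, s5}.
Read 'a': s2→{s4}, s4→{s4, s5}, s5→{s1, s6}; union {s1, s4, s5, s6}; ε-closure = {s1, s2, s4, s5, s6}.
Read 'b': s1→∅, s2→{s2}, s4→∅, s5→{s1}, s6→{s4}; now {s1, s2, s4}.
That set has 3 states.

3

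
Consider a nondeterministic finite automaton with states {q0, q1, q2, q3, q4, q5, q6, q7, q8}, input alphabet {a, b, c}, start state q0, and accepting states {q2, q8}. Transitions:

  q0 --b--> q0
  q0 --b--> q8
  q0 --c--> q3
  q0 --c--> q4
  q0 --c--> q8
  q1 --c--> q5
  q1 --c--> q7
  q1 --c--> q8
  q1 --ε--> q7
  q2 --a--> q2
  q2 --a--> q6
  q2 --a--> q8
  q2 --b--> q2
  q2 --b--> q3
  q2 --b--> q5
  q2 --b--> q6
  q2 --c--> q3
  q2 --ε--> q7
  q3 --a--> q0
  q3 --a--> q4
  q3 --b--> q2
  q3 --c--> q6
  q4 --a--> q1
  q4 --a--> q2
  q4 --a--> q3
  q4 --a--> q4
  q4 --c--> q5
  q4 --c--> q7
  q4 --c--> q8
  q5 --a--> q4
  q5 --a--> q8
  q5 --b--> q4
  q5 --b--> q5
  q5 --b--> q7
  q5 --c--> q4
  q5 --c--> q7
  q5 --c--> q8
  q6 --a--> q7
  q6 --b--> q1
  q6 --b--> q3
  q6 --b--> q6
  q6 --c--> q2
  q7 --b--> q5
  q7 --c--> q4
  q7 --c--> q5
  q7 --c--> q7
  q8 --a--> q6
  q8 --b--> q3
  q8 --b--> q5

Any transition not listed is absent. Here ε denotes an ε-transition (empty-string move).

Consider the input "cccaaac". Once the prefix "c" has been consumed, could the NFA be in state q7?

No

Start in {q0}.
Read 'c': q0→{q3, q4, q8}; now {q3, q4, q8}.
State q7 is not in {q3, q4, q8}.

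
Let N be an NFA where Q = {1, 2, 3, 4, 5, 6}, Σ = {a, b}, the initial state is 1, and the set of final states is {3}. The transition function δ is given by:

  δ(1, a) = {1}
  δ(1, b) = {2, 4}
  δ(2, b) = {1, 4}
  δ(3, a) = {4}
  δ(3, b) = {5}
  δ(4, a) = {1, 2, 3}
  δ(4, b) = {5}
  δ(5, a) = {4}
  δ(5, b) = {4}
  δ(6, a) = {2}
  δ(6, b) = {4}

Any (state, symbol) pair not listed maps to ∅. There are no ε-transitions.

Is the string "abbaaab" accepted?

Start in {1}.
Read 'a': {1} → {1}.
Read 'b': {1} → {2, 4}.
Read 'b': {2, 4} → {1, 4, 5}.
Read 'a': {1, 4, 5} → {1, 2, 3, 4}.
Read 'a': {1, 2, 3, 4} → {1, 2, 3, 4}.
Read 'a': {1, 2, 3, 4} → {1, 2, 3, 4}.
Read 'b': {1, 2, 3, 4} → {1, 2, 4, 5}.
The final set {1, 2, 4, 5} contains no accepting state.

No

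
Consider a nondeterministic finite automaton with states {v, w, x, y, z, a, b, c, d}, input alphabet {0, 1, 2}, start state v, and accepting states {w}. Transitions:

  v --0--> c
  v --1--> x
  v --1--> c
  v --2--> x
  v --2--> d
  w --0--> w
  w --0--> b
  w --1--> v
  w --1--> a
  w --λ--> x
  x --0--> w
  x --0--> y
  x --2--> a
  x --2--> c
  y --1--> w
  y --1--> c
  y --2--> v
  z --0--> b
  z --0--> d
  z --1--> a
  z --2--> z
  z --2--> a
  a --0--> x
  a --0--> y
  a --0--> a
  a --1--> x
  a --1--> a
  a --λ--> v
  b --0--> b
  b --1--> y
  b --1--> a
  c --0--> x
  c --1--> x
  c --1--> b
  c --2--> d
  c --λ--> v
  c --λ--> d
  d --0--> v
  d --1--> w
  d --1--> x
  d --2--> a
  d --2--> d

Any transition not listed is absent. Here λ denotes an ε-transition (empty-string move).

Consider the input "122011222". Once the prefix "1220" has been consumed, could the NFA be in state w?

Yes

Start in {v}.
Read '1': {v} → {v, x, c, d}.
Read '2': {v, x, c, d} → {v, x, a, c, d}.
Read '2': {v, x, a, c, d} → {v, x, a, c, d}.
Read '0': {v, x, a, c, d} → {v, w, x, y, a, c, d}.
State w is in {v, w, x, y, a, c, d}.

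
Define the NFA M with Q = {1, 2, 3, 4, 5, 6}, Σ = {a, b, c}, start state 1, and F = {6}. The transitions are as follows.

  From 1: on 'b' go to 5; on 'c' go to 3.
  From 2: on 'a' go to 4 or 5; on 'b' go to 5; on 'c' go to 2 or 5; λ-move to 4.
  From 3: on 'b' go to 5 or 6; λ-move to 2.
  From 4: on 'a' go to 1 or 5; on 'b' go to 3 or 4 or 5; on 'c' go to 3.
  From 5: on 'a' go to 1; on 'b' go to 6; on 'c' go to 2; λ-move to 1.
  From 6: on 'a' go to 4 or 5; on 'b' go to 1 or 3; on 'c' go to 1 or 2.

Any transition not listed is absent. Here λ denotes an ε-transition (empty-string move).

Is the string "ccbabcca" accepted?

No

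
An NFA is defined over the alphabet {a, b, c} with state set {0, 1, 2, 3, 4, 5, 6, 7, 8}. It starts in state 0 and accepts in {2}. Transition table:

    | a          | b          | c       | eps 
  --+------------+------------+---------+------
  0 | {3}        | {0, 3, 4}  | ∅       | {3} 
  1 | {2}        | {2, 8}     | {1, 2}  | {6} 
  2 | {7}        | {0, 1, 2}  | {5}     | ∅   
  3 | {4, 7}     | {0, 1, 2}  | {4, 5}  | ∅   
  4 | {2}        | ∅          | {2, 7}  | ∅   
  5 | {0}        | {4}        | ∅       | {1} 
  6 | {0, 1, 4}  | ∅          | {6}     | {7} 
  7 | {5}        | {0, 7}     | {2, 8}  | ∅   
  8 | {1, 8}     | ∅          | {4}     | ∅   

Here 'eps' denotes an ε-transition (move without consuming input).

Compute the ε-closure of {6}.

Begin with {6}.
ε-move 6 → 7; add 7.

{6, 7}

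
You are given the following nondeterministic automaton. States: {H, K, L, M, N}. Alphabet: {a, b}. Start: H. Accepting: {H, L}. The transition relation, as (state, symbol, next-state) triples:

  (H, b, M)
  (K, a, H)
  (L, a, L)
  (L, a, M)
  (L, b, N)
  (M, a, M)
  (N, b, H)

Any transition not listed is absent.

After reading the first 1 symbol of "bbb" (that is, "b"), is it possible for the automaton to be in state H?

No

Start in {H}.
Read 'b': H→{M}; now {M}.
State H is not in {M}.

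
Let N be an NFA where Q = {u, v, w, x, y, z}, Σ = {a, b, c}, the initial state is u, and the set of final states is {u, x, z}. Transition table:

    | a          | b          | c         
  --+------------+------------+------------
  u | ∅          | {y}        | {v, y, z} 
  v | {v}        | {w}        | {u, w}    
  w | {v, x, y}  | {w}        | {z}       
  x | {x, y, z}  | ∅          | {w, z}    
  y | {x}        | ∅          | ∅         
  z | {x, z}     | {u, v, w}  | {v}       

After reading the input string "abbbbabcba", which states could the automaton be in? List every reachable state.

∅

Start in {u}.
Read 'a': u→∅; now ∅.
The set is empty and remains empty for the remaining 9 symbols.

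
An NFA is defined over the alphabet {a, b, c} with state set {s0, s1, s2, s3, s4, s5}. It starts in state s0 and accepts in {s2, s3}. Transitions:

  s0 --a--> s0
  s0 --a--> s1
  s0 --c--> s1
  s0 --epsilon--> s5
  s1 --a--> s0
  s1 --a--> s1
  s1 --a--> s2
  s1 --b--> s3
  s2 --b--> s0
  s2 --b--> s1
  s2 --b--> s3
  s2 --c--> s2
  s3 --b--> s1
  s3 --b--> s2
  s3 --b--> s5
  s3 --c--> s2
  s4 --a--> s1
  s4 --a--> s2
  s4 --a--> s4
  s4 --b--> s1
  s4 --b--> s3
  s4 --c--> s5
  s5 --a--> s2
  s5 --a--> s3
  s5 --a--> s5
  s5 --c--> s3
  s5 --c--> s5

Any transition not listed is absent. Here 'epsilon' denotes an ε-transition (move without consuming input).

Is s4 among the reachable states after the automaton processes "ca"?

Start: ε-closure({s0}) = {s0, s5}.
Read 'c': s0→{s1}, s5→{s3, s5}; now {s1, s3, s5}.
Read 'a': s1→{s0, s1, s2}, s3→∅, s5→{s2, s3, s5}; now {s0, s1, s2, s3, s5}.
State s4 is not in {s0, s1, s2, s3, s5}.

No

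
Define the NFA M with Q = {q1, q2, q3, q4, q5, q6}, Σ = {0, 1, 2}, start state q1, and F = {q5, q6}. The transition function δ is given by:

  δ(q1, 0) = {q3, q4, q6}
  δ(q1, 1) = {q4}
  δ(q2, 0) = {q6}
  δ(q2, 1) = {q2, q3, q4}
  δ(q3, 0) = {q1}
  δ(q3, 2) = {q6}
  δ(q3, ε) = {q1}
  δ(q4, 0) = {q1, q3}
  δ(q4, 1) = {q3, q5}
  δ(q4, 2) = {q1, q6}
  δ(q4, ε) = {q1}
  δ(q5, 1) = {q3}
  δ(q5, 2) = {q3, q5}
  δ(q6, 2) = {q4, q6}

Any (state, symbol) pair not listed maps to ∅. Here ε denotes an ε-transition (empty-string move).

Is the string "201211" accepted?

No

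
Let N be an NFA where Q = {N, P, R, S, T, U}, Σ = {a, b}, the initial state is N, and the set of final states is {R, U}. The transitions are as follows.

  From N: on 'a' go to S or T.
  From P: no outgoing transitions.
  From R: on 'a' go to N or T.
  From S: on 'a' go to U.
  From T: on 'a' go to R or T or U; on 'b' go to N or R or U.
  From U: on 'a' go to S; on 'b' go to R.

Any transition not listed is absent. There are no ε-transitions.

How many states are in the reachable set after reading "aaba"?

3

Start in {N}.
Read 'a': {N} → {S, T}.
Read 'a': {S, T} → {R, T, U}.
Read 'b': {R, T, U} → {N, R, U}.
Read 'a': {N, R, U} → {N, S, T}.
That set has 3 states.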